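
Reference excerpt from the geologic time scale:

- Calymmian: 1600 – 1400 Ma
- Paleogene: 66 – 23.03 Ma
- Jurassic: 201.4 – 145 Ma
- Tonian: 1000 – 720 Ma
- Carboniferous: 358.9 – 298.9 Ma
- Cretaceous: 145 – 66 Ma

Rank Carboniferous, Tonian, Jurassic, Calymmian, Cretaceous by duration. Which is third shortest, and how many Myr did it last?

Start − end for each: Carboniferous 358.9 − 298.9 = 60; Tonian 1000 − 720 = 280; Jurassic 201.4 − 145 = 56.4; Calymmian 1600 − 1400 = 200; Cretaceous 145 − 66 = 79.
Ranking these from shortest: Jurassic < Carboniferous < Cretaceous < Calymmian < Tonian.
Position 3 in that ranking is Cretaceous, which lasted 79 Myr.

Cretaceous, 79 million years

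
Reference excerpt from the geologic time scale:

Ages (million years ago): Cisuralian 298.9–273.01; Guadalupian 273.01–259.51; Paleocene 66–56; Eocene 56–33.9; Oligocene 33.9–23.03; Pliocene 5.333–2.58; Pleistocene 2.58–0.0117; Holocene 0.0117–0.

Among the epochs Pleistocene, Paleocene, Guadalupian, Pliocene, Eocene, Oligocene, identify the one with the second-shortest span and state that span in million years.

Pliocene, 2.753 million years

Durations: Pleistocene 2.5683; Paleocene 10; Guadalupian 13.5; Pliocene 2.753; Eocene 22.1; Oligocene 10.87 Myr.
Sorted shortest-first: Pleistocene (2.5683), Pliocene (2.753), Paleocene (10), Oligocene (10.87), Guadalupian (13.5), Eocene (22.1).
The second shortest is Pliocene at 2.753 Myr.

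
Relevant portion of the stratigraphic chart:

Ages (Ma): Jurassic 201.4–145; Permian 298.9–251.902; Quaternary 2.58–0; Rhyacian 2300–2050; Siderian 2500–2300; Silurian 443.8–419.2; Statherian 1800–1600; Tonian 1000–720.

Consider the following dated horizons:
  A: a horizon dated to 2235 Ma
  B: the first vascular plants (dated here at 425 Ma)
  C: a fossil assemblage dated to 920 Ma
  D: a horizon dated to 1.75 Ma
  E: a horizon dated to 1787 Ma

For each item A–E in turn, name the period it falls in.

Match each age against the start–end ranges in the excerpt: A = 2235 Ma → Rhyacian (2300–2050); B = 425 Ma → Silurian (443.8–419.2); C = 920 Ma → Tonian (1000–720); D = 1.75 Ma → Quaternary (2.58–0); E = 1787 Ma → Statherian (1800–1600).

A — Rhyacian; B — Silurian; C — Tonian; D — Quaternary; E — Statherian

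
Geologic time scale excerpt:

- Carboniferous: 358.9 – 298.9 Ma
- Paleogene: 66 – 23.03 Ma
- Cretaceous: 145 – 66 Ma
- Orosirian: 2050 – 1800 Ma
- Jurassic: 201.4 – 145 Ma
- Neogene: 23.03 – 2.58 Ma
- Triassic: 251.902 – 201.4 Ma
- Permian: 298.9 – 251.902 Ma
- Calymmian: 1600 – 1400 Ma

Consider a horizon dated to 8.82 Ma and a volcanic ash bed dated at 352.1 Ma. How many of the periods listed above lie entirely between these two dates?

352.1 Ma sits inside the Carboniferous (358.9–298.9) and 8.82 Ma inside the Neogene (23.03–2.58); neither of those is wholly between the two dates.
The listed periods lying completely between them are Permian, Triassic, Jurassic, Cretaceous, Paleogene — 5 in all.

5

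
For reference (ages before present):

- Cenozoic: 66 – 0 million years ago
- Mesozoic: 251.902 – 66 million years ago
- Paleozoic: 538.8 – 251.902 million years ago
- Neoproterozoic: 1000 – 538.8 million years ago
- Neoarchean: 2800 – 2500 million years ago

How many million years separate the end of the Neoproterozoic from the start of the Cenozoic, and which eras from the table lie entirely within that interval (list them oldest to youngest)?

472.8 million years; Paleozoic, Mesozoic

End of Neoproterozoic = 538.8 Ma; start of Cenozoic = 66 Ma.
Gap = 538.8 − 66 = 472.8 Myr.
Eras wholly inside 538.8–66 Ma: Paleozoic (538.8–251.902), Mesozoic (251.902–66).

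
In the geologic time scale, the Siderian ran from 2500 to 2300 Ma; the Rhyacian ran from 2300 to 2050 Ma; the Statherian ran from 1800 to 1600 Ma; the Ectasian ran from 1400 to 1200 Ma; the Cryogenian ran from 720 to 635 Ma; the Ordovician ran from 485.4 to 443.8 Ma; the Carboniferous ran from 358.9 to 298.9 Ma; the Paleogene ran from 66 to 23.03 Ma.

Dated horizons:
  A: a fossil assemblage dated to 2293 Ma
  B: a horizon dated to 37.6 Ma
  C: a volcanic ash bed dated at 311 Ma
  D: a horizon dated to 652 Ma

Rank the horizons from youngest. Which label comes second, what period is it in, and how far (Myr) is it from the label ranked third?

C, in the Carboniferous; 341 million years to D

Sorted youngest-first by Ma: B (37.6), C (311), D (652), A (2293).
The second youngest is C at 311 Ma, which lies in 358.9–298.9 Ma: the Carboniferous.
The third youngest is D at 652 Ma; separation = |311 − 652| = 341 Myr.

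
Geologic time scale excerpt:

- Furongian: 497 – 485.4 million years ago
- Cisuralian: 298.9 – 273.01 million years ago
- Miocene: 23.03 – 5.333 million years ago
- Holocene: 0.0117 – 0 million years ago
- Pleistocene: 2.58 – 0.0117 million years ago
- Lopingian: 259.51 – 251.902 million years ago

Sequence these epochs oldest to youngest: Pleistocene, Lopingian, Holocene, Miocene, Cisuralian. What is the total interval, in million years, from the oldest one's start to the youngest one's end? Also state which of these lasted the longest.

Cisuralian, Lopingian, Miocene, Pleistocene, Holocene; total span 298.9 Myr; longest is Cisuralian

From the excerpt: Pleistocene 2.58–0.0117; Lopingian 259.51–251.902; Holocene 0.0117–0; Miocene 23.03–5.333; Cisuralian 298.9–273.01 (Ma).
Larger Ma is earlier, so the oldest is Cisuralian and the youngest is Holocene; oldest to youngest: Cisuralian, Lopingian, Miocene, Pleistocene, Holocene.
Oldest start 298.9 minus youngest end 0 gives 298.9 Myr overall.
Individual lengths (start − end): Lopingian 7.608; Cisuralian 25.89; Miocene 17.697; Pleistocene 2.5683; Holocene 0.0117. The largest is Cisuralian at 25.89 Myr.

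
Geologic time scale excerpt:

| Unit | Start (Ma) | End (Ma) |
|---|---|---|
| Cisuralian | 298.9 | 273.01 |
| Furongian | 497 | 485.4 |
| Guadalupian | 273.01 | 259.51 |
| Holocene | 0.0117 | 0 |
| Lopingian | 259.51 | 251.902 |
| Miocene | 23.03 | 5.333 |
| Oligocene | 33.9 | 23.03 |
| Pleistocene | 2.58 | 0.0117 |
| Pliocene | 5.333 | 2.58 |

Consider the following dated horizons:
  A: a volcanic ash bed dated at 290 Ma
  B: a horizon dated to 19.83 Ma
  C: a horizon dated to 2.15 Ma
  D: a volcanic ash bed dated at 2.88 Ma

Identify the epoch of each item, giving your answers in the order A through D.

A: 290 Ma lies in 298.9–273.01 Ma, so Cisuralian.
B: 19.83 Ma lies in 23.03–5.333 Ma, so Miocene.
C: 2.15 Ma lies in 2.58–0.0117 Ma, so Pleistocene.
D: 2.88 Ma lies in 5.333–2.58 Ma, so Pliocene.

A — Cisuralian; B — Miocene; C — Pleistocene; D — Pliocene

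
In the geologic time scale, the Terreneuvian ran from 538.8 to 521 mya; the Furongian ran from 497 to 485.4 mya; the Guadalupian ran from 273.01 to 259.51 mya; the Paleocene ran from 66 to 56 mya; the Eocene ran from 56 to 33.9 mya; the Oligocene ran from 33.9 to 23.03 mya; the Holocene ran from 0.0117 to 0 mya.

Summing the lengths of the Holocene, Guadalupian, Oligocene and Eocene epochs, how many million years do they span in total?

Duration is start − end for each: (0.0117 − 0) + (273.01 − 259.51) + (33.9 − 23.03) + (56 − 33.9).
That is 0.0117 + 13.5 + 10.87 + 22.1, which totals 46.4817 million years.

46.4817 million years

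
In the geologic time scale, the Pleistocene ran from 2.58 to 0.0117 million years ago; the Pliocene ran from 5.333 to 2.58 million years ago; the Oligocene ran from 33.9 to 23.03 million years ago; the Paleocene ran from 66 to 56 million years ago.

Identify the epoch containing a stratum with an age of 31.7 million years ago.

31.7 Ma lies between 33.9 and 23.03 Ma, so it falls in the Oligocene.

Oligocene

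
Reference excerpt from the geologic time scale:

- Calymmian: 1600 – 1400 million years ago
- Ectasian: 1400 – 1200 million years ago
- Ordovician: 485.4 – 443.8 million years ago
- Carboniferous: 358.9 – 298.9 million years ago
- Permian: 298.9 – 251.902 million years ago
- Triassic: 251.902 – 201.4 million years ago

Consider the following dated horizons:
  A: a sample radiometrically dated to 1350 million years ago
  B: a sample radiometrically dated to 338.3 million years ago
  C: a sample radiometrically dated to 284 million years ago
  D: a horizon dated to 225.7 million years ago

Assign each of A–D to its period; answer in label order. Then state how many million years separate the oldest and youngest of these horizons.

A: 1350 Ma lies in 1400–1200 Ma, so Ectasian.
B: 338.3 Ma lies in 358.9–298.9 Ma, so Carboniferous.
C: 284 Ma lies in 298.9–251.902 Ma, so Permian.
D: 225.7 Ma lies in 251.902–201.4 Ma, so Triassic.
Oldest = 1350 Ma, youngest = 225.7 Ma → span 1124.3 Myr.

A — Ectasian; B — Carboniferous; C — Permian; D — Triassic; span 1124.3 million years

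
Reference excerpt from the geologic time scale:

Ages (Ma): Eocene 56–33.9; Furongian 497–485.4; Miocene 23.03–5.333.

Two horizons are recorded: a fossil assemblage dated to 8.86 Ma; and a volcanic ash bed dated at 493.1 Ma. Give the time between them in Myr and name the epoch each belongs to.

484.24 million years apart; the first in the Miocene, the second in the Furongian

Elapsed time: 493.1 − 8.86 = 484.24 Myr.
8.86 Ma lies within 23.03–5.333 Ma: Miocene.
493.1 Ma lies within 497–485.4 Ma: Furongian.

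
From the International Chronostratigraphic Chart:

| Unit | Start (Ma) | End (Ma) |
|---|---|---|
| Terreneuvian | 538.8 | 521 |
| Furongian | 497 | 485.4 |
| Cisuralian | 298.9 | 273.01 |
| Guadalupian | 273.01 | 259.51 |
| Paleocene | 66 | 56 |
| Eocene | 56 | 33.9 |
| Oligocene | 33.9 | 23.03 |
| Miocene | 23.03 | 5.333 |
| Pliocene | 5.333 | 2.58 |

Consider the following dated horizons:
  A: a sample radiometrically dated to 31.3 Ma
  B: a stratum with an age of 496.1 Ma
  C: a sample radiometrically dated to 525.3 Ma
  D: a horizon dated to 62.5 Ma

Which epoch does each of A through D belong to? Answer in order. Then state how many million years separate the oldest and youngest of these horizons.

A — Oligocene; B — Furongian; C — Terreneuvian; D — Paleocene; span 494 million years

A: 31.3 Ma lies in 33.9–23.03 Ma, so Oligocene.
B: 496.1 Ma lies in 497–485.4 Ma, so Furongian.
C: 525.3 Ma lies in 538.8–521 Ma, so Terreneuvian.
D: 62.5 Ma lies in 66–56 Ma, so Paleocene.
Oldest = 525.3 Ma, youngest = 31.3 Ma → span 494 Myr.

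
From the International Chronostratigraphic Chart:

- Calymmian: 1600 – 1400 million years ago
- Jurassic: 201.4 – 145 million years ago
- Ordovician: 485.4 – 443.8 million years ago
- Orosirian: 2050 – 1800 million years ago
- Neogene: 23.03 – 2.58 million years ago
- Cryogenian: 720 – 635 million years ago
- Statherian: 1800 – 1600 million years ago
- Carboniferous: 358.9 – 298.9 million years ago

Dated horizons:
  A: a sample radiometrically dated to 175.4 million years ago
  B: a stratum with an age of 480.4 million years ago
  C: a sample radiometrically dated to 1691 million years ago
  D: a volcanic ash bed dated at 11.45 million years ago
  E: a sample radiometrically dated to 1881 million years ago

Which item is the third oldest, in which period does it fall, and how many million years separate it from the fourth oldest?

Sorted oldest-first by Ma: E (1881), C (1691), B (480.4), A (175.4), D (11.45).
The third oldest is B at 480.4 Ma, which lies in 485.4–443.8 Ma: the Ordovician.
The fourth oldest is A at 175.4 Ma; separation = |480.4 − 175.4| = 305 Myr.

B, in the Ordovician; 305 million years to A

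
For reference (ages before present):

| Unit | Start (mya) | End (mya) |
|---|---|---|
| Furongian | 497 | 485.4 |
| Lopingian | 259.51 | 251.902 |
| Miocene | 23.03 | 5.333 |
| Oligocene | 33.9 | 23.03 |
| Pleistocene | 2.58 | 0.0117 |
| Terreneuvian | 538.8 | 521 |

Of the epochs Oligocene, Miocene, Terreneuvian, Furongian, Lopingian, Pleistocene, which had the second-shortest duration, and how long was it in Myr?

Lopingian, 7.608 million years

Durations: Oligocene 10.87; Miocene 17.697; Terreneuvian 17.8; Furongian 11.6; Lopingian 7.608; Pleistocene 2.5683 Myr.
Sorted shortest-first: Pleistocene (2.5683), Lopingian (7.608), Oligocene (10.87), Furongian (11.6), Miocene (17.697), Terreneuvian (17.8).
The second shortest is Lopingian at 7.608 Myr.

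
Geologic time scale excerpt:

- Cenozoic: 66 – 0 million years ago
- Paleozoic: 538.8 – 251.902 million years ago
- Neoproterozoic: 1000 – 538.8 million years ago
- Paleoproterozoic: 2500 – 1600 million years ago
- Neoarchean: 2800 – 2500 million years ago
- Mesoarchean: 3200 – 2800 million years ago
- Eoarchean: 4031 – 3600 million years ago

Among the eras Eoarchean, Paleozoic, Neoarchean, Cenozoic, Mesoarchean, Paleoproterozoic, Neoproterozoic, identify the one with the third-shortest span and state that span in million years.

Durations: Eoarchean 431; Paleozoic 286.898; Neoarchean 300; Cenozoic 66; Mesoarchean 400; Paleoproterozoic 900; Neoproterozoic 461.2 Myr.
Sorted shortest-first: Cenozoic (66), Paleozoic (286.898), Neoarchean (300), Mesoarchean (400), Eoarchean (431), Neoproterozoic (461.2), Paleoproterozoic (900).
The third shortest is Neoarchean at 300 Myr.

Neoarchean, 300 million years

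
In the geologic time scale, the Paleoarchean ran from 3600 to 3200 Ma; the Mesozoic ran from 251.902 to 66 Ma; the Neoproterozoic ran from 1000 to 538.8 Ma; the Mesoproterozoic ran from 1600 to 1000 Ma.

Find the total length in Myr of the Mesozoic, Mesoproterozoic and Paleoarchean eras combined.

1185.902 million years

Duration is start − end for each: (251.902 − 66) + (1600 − 1000) + (3600 − 3200).
That is 185.902 + 600 + 400, which totals 1185.902 million years.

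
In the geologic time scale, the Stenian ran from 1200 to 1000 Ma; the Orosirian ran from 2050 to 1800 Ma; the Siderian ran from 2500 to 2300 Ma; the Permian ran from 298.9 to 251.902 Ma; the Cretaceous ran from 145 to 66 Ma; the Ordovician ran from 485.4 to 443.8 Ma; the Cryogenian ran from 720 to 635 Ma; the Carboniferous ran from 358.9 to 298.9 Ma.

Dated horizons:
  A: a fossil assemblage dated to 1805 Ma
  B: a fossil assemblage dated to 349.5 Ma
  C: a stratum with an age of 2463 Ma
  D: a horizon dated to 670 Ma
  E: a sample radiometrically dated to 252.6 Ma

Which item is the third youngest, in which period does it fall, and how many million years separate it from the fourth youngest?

Sorted youngest-first by Ma: E (252.6), B (349.5), D (670), A (1805), C (2463).
The third youngest is D at 670 Ma, which lies in 720–635 Ma: the Cryogenian.
The fourth youngest is A at 1805 Ma; separation = |670 − 1805| = 1135 Myr.

D, in the Cryogenian; 1135 million years to A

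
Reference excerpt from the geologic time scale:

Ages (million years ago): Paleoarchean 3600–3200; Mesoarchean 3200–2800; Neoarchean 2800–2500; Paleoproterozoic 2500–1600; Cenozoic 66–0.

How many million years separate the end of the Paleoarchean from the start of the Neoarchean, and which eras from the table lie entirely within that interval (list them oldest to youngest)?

The Paleoarchean closes at 3200 Ma and the Neoarchean opens at 2800 Ma, so the interval is 3200 − 2800 = 400 Myr.
An era fits inside if it starts at or after 3200 Ma and ends at or before 2800 Ma; oldest first that gives Mesoarchean.

400 million years; Mesoarchean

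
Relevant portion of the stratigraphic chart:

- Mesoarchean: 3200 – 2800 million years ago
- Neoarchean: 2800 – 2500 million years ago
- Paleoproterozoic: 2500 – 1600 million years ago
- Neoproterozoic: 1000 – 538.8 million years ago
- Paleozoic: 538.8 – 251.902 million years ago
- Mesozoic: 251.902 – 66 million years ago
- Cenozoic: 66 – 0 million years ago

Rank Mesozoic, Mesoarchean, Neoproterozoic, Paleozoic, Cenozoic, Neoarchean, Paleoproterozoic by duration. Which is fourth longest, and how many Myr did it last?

Start − end for each: Mesozoic 251.902 − 66 = 185.902; Mesoarchean 3200 − 2800 = 400; Neoproterozoic 1000 − 538.8 = 461.2; Paleozoic 538.8 − 251.902 = 286.898; Cenozoic 66 − 0 = 66; Neoarchean 2800 − 2500 = 300; Paleoproterozoic 2500 − 1600 = 900.
Ranking these from longest: Paleoproterozoic > Neoproterozoic > Mesoarchean > Neoarchean > Paleozoic > Mesozoic > Cenozoic.
Position 4 in that ranking is Neoarchean, which lasted 300 Myr.

Neoarchean, 300 million years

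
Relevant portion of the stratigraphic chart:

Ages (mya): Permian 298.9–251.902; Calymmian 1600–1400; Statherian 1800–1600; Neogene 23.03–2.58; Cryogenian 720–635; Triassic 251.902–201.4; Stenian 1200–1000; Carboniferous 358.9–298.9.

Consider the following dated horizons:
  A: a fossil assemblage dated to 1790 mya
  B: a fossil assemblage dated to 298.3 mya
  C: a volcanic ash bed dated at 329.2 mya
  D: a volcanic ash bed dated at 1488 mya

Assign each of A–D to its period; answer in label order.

Match each age against the start–end ranges in the excerpt: A = 1790 Ma → Statherian (1800–1600); B = 298.3 Ma → Permian (298.9–251.902); C = 329.2 Ma → Carboniferous (358.9–298.9); D = 1488 Ma → Calymmian (1600–1400).

A — Statherian; B — Permian; C — Carboniferous; D — Calymmian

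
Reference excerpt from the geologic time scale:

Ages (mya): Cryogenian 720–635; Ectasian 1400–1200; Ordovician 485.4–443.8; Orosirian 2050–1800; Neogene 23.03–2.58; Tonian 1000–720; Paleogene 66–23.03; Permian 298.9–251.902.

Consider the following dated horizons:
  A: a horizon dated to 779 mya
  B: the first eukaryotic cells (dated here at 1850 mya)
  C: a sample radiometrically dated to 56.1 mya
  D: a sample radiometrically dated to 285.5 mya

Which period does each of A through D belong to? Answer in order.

A — Tonian; B — Orosirian; C — Paleogene; D — Permian

A: 779 Ma lies in 1000–720 Ma, so Tonian.
B: 1850 Ma lies in 2050–1800 Ma, so Orosirian.
C: 56.1 Ma lies in 66–23.03 Ma, so Paleogene.
D: 285.5 Ma lies in 298.9–251.902 Ma, so Permian.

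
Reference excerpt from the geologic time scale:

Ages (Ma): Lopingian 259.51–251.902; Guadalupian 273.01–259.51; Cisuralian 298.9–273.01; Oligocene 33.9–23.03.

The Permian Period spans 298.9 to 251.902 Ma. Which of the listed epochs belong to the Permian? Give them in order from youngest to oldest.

Lopingian, Guadalupian, Cisuralian

Epochs with both bounds inside 298.9–251.902 Ma: Lopingian (259.51–251.902), Guadalupian (273.01–259.51), Cisuralian (298.9–273.01).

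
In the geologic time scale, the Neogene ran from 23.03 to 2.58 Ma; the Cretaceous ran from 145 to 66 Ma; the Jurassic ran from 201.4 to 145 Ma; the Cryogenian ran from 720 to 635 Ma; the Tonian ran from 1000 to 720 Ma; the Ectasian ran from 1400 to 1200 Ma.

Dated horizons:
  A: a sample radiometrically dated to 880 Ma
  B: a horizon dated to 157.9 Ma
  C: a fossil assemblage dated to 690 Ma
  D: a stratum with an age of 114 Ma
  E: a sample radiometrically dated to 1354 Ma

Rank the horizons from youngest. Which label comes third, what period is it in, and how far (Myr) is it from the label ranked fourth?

Sorted youngest-first by Ma: D (114), B (157.9), C (690), A (880), E (1354).
The third youngest is C at 690 Ma, which lies in 720–635 Ma: the Cryogenian.
The fourth youngest is A at 880 Ma; separation = |690 − 880| = 190 Myr.

C, in the Cryogenian; 190 million years to A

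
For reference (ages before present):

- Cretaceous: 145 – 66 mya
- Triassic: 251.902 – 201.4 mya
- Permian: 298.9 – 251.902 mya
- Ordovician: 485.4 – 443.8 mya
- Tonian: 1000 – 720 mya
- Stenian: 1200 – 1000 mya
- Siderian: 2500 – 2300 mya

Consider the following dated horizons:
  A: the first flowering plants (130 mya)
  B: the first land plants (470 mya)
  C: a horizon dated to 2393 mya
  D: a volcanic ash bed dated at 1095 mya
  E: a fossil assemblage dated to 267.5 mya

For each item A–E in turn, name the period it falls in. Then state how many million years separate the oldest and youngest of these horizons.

A: 130 Ma lies in 145–66 Ma, so Cretaceous.
B: 470 Ma lies in 485.4–443.8 Ma, so Ordovician.
C: 2393 Ma lies in 2500–2300 Ma, so Siderian.
D: 1095 Ma lies in 1200–1000 Ma, so Stenian.
E: 267.5 Ma lies in 298.9–251.902 Ma, so Permian.
Oldest = 2393 Ma, youngest = 130 Ma → span 2263 Myr.

A — Cretaceous; B — Ordovician; C — Siderian; D — Stenian; E — Permian; span 2263 million years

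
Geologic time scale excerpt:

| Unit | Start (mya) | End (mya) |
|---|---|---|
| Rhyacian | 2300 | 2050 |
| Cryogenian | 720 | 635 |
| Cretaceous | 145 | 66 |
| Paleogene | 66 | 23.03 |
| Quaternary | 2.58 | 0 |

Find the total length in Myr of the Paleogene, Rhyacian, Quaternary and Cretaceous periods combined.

Duration is start − end for each: (66 − 23.03) + (2300 − 2050) + (2.58 − 0) + (145 − 66).
That is 42.97 + 250 + 2.58 + 79, which totals 374.55 million years.

374.55 million years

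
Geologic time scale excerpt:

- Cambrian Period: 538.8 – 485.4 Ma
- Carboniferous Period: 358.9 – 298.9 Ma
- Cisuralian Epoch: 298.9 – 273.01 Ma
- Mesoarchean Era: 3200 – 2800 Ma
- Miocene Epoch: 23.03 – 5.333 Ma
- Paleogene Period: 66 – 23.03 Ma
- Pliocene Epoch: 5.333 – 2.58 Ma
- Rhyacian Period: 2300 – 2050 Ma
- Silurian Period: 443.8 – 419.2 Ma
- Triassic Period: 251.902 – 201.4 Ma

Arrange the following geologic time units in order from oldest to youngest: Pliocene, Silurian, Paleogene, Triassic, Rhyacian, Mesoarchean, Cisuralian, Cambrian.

The oldest of these is Mesoarchean (starts 3200 Ma) and the youngest is Pliocene (ends 2.58 Ma).
In between, by decreasing start age: Rhyacian (2300), Cambrian (538.8), Silurian (443.8), Cisuralian (298.9), Triassic (251.902), Paleogene (66).

Mesoarchean, Rhyacian, Cambrian, Silurian, Cisuralian, Triassic, Paleogene, Pliocene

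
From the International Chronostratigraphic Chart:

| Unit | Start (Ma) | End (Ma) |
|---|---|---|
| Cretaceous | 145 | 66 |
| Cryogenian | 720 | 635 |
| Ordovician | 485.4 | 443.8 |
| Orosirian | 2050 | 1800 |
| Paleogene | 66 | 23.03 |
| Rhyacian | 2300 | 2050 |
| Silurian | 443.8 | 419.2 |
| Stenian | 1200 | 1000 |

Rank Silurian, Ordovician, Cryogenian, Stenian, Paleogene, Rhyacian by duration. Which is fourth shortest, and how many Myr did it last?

Start − end for each: Silurian 443.8 − 419.2 = 24.6; Ordovician 485.4 − 443.8 = 41.6; Cryogenian 720 − 635 = 85; Stenian 1200 − 1000 = 200; Paleogene 66 − 23.03 = 42.97; Rhyacian 2300 − 2050 = 250.
Ranking these from shortest: Silurian < Ordovician < Paleogene < Cryogenian < Stenian < Rhyacian.
Position 4 in that ranking is Cryogenian, which lasted 85 Myr.

Cryogenian, 85 million years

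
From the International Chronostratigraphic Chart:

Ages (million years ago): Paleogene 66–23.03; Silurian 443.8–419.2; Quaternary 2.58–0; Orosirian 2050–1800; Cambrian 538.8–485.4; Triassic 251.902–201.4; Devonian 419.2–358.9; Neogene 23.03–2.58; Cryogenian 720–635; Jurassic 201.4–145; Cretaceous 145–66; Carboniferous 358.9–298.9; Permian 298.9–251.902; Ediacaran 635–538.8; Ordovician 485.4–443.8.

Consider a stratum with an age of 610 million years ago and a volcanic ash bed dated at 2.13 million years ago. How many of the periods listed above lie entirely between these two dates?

11

The older date is 610 Ma and the younger is 2.13 Ma.
Periods with start < 610 and end > 2.13 Ma: Cambrian (538.8–485.4), Ordovician (485.4–443.8), Silurian (443.8–419.2), Devonian (419.2–358.9), Carboniferous (358.9–298.9), Permian (298.9–251.902), Triassic (251.902–201.4), Jurassic (201.4–145), Cretaceous (145–66), Paleogene (66–23.03), Neogene (23.03–2.58).
That is 11 complete periods.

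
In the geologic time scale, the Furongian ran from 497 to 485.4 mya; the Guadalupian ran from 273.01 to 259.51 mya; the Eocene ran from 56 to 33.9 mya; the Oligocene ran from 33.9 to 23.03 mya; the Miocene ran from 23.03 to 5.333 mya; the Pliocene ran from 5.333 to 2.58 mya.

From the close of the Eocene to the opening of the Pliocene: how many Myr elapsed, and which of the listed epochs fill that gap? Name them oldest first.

28.567 million years; Oligocene, Miocene

The Eocene closes at 33.9 Ma and the Pliocene opens at 5.333 Ma, so the interval is 33.9 − 5.333 = 28.567 Myr.
An epoch fits inside if it starts at or after 33.9 Ma and ends at or before 5.333 Ma; oldest first that gives Oligocene, Miocene.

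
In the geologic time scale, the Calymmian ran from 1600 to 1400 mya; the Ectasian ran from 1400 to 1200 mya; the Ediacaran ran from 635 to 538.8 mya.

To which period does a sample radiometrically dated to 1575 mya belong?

1575 Ma lies between 1600 and 1400 Ma, so it falls in the Calymmian.

Calymmian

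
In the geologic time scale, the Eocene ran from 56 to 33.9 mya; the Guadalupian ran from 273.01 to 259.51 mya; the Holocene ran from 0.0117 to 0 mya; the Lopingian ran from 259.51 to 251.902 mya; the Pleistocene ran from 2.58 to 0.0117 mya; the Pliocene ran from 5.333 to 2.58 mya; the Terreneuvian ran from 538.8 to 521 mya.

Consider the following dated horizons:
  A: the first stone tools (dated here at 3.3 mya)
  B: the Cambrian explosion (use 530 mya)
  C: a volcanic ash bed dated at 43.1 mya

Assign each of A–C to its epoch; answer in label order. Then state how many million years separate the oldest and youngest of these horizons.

A — Pliocene; B — Terreneuvian; C — Eocene; span 526.7 million years

Match each age against the start–end ranges in the excerpt: A = 3.3 Ma → Pliocene (5.333–2.58); B = 530 Ma → Terreneuvian (538.8–521); C = 43.1 Ma → Eocene (56–33.9).
The largest age is 530 Ma and the smallest is 3.3 Ma; their difference is 526.7 Myr.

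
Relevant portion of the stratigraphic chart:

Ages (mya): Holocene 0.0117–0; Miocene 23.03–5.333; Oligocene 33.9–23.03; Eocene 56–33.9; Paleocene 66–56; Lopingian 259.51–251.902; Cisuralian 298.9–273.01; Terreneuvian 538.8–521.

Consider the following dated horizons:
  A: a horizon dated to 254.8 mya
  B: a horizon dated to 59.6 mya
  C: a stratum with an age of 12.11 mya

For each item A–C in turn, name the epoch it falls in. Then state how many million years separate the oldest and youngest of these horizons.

A: 254.8 Ma lies in 259.51–251.902 Ma, so Lopingian.
B: 59.6 Ma lies in 66–56 Ma, so Paleocene.
C: 12.11 Ma lies in 23.03–5.333 Ma, so Miocene.
Oldest = 254.8 Ma, youngest = 12.11 Ma → span 242.69 Myr.

A — Lopingian; B — Paleocene; C — Miocene; span 242.69 million years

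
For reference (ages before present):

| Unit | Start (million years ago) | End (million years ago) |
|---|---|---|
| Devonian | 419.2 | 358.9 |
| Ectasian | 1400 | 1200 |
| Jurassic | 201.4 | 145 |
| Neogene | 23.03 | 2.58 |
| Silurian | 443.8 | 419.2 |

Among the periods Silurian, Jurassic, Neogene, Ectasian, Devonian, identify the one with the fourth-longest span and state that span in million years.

Silurian, 24.6 million years

Durations: Silurian 24.6; Jurassic 56.4; Neogene 20.45; Ectasian 200; Devonian 60.3 Myr.
Sorted longest-first: Ectasian (200), Devonian (60.3), Jurassic (56.4), Silurian (24.6), Neogene (20.45).
The fourth longest is Silurian at 24.6 Myr.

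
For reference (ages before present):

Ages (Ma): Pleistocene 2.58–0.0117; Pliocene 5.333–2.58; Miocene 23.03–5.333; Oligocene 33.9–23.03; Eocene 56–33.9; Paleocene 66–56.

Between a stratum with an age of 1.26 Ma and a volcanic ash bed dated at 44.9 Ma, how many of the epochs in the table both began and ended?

44.9 Ma sits inside the Eocene (56–33.9) and 1.26 Ma inside the Pleistocene (2.58–0.0117); neither of those is wholly between the two dates.
The listed epochs lying completely between them are Oligocene, Miocene, Pliocene — 3 in all.

3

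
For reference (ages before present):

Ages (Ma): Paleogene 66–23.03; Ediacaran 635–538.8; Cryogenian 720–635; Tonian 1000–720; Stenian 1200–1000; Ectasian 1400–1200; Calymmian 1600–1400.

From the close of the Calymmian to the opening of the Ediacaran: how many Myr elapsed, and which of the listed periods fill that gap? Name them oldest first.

End of Calymmian = 1400 Ma; start of Ediacaran = 635 Ma.
Gap = 1400 − 635 = 765 Myr.
Periods wholly inside 1400–635 Ma: Ectasian (1400–1200), Stenian (1200–1000), Tonian (1000–720), Cryogenian (720–635).

765 million years; Ectasian, Stenian, Tonian, Cryogenian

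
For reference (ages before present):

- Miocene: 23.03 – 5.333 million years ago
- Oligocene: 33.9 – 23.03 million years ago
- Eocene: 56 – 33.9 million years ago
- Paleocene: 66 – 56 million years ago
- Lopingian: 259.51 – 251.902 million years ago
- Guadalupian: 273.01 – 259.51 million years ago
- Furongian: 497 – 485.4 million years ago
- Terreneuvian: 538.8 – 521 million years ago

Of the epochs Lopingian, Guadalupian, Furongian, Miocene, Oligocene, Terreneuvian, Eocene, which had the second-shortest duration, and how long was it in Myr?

Oligocene, 10.87 million years

Durations: Lopingian 7.608; Guadalupian 13.5; Furongian 11.6; Miocene 17.697; Oligocene 10.87; Terreneuvian 17.8; Eocene 22.1 Myr.
Sorted shortest-first: Lopingian (7.608), Oligocene (10.87), Furongian (11.6), Guadalupian (13.5), Miocene (17.697), Terreneuvian (17.8), Eocene (22.1).
The second shortest is Oligocene at 10.87 Myr.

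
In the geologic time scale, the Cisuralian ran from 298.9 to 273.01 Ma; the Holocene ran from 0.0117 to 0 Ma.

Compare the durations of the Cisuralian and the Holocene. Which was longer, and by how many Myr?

Cisuralian, by 25.8783 million years

Cisuralian: 298.9 − 273.01 = 25.89 Myr.
Holocene: 0.0117 − 0 = 0.0117 Myr.
Difference: 25.89 − 0.0117 = 25.8783 Myr, so the Cisuralian was longer.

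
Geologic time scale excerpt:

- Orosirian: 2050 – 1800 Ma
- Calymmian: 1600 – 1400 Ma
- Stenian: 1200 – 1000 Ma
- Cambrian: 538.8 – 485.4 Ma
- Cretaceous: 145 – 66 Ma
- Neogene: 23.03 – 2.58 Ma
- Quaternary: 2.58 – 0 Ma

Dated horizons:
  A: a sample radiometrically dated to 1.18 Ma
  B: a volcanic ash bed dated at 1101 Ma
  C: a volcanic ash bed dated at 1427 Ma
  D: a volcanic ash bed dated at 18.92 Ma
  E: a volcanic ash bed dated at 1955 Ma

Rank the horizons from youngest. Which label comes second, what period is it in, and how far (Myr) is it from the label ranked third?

Smaller Ma means younger, so youngest first: A 1.18 < D 18.92 < B 1101 < C 1427 < E 1955.
Counting 2 along gives D (18.92 Ma); the excerpt puts that inside the Neogene, 23.03–2.58 Ma.
Next in line is B (1101 Ma), and 1101 − 18.92 = 1082.08 Myr.

D, in the Neogene; 1082.08 million years to B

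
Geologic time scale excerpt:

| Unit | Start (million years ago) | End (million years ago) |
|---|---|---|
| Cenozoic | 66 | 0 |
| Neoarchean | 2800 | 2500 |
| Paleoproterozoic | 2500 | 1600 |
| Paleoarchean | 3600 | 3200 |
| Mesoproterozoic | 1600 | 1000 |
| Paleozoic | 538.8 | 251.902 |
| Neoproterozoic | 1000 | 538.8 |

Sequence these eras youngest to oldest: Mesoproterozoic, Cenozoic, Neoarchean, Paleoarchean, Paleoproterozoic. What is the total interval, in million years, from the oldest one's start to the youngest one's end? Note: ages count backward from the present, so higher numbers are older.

Start ages (Ma): Paleoarchean 3600, Neoarchean 2800, Paleoproterozoic 2500, Mesoproterozoic 1600, Cenozoic 66.
Ordered youngest to oldest: Cenozoic, Mesoproterozoic, Paleoproterozoic, Neoarchean, Paleoarchean.
Span = 3600 − 0 = 3600 Myr.

Cenozoic, Mesoproterozoic, Paleoproterozoic, Neoarchean, Paleoarchean; total span 3600 Myr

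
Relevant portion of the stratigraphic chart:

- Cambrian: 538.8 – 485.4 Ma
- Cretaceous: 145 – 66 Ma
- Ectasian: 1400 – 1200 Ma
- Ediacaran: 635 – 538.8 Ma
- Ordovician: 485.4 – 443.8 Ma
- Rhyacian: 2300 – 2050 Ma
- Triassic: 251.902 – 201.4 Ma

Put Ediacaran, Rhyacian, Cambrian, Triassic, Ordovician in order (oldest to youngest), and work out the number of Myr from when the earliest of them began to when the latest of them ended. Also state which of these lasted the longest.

Rhyacian → Ediacaran → Cambrian → Ordovician → Triassic; total span 2098.6 Myr; longest is Rhyacian

Start ages (Ma): Rhyacian 2300, Ediacaran 635, Cambrian 538.8, Ordovician 485.4, Triassic 251.902.
Ordered oldest to youngest: Rhyacian, Ediacaran, Cambrian, Ordovician, Triassic.
Span = 2300 − 201.4 = 2098.6 Myr.
Durations: Triassic 50.502, Ediacaran 96.2, Rhyacian 250, Ordovician 41.6, Cambrian 53.4 → longest is Rhyacian (250 Myr).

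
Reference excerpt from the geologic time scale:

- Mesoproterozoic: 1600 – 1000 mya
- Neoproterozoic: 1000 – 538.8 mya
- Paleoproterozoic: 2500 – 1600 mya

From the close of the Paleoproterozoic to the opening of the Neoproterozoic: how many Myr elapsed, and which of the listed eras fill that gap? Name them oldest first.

The Paleoproterozoic closes at 1600 Ma and the Neoproterozoic opens at 1000 Ma, so the interval is 1600 − 1000 = 600 Myr.
An era fits inside if it starts at or after 1600 Ma and ends at or before 1000 Ma; oldest first that gives Mesoproterozoic.

600 million years; Mesoproterozoic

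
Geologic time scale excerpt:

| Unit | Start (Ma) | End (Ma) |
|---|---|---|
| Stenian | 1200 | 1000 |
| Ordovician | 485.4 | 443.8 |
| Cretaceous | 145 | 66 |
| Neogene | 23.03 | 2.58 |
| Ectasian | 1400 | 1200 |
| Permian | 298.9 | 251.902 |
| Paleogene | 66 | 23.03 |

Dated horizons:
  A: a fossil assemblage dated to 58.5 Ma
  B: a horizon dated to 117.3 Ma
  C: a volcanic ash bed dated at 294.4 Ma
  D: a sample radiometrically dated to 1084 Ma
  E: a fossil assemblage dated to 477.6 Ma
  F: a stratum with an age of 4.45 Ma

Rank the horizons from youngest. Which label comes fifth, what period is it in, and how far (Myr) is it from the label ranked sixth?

Smaller Ma means younger, so youngest first: F 4.45 < A 58.5 < B 117.3 < C 294.4 < E 477.6 < D 1084.
Counting 5 along gives E (477.6 Ma); the excerpt puts that inside the Ordovician, 485.4–443.8 Ma.
Next in line is D (1084 Ma), and 1084 − 477.6 = 606.4 Myr.

E, in the Ordovician; 606.4 million years to D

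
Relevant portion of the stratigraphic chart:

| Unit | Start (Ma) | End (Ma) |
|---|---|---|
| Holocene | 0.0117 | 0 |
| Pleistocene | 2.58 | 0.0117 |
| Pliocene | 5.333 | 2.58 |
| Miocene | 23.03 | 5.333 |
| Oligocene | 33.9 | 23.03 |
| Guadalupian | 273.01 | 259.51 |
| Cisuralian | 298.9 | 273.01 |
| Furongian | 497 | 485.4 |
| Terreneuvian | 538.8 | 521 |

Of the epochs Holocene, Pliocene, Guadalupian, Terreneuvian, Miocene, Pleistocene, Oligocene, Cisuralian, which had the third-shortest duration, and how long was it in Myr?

Pliocene, 2.753 million years

Start − end for each: Holocene 0.0117 − 0 = 0.0117; Pliocene 5.333 − 2.58 = 2.753; Guadalupian 273.01 − 259.51 = 13.5; Terreneuvian 538.8 − 521 = 17.8; Miocene 23.03 − 5.333 = 17.697; Pleistocene 2.58 − 0.0117 = 2.5683; Oligocene 33.9 − 23.03 = 10.87; Cisuralian 298.9 − 273.01 = 25.89.
Ranking these from shortest: Holocene < Pleistocene < Pliocene < Oligocene < Guadalupian < Miocene < Terreneuvian < Cisuralian.
Position 3 in that ranking is Pliocene, which lasted 2.753 Myr.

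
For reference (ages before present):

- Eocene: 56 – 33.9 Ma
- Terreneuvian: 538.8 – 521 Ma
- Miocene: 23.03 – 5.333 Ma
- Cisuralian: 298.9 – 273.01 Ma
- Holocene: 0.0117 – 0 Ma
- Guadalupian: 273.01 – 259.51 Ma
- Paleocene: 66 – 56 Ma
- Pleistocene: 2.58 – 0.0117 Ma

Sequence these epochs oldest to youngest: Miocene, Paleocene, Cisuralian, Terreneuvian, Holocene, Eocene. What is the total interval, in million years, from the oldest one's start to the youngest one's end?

Start ages (Ma): Terreneuvian 538.8, Cisuralian 298.9, Paleocene 66, Eocene 56, Miocene 23.03, Holocene 0.0117.
Ordered oldest to youngest: Terreneuvian, Cisuralian, Paleocene, Eocene, Miocene, Holocene.
Span = 538.8 − 0 = 538.8 Myr.

Terreneuvian → Cisuralian → Paleocene → Eocene → Miocene → Holocene; total span 538.8 Myr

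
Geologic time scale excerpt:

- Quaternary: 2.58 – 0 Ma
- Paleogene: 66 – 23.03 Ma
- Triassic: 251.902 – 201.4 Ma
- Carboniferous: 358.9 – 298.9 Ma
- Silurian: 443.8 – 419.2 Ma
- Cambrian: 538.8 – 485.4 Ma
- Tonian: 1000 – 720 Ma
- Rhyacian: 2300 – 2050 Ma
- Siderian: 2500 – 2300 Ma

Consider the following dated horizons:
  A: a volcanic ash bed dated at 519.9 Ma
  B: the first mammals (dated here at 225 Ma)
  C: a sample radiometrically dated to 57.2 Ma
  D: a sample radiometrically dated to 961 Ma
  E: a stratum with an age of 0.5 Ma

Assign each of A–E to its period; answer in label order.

A — Cambrian; B — Triassic; C — Paleogene; D — Tonian; E — Quaternary

Match each age against the start–end ranges in the excerpt: A = 519.9 Ma → Cambrian (538.8–485.4); B = 225 Ma → Triassic (251.902–201.4); C = 57.2 Ma → Paleogene (66–23.03); D = 961 Ma → Tonian (1000–720); E = 0.5 Ma → Quaternary (2.58–0).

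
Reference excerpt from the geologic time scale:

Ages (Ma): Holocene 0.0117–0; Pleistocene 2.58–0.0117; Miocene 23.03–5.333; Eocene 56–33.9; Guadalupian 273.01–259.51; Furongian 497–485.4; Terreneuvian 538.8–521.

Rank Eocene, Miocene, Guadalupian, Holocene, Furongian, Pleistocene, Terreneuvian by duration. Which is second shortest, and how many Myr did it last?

Pleistocene, 2.5683 million years

Durations: Eocene 22.1; Miocene 17.697; Guadalupian 13.5; Holocene 0.0117; Furongian 11.6; Pleistocene 2.5683; Terreneuvian 17.8 Myr.
Sorted shortest-first: Holocene (0.0117), Pleistocene (2.5683), Furongian (11.6), Guadalupian (13.5), Miocene (17.697), Terreneuvian (17.8), Eocene (22.1).
The second shortest is Pleistocene at 2.5683 Myr.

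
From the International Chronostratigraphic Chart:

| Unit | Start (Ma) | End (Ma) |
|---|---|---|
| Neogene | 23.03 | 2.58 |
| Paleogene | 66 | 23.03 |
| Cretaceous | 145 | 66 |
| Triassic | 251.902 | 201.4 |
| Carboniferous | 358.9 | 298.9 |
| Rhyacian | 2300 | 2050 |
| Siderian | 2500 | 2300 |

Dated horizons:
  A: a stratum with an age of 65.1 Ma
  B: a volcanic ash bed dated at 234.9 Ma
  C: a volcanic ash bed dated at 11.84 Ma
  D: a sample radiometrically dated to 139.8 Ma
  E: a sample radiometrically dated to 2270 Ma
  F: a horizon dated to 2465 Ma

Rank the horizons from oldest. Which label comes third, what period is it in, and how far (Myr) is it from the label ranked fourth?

Larger Ma means older, so oldest first: F 2465 > E 2270 > B 234.9 > D 139.8 > A 65.1 > C 11.84.
Counting 3 along gives B (234.9 Ma); the excerpt puts that inside the Triassic, 251.902–201.4 Ma.
Next in line is D (139.8 Ma), and 234.9 − 139.8 = 95.1 Myr.

B, in the Triassic; 95.1 million years to D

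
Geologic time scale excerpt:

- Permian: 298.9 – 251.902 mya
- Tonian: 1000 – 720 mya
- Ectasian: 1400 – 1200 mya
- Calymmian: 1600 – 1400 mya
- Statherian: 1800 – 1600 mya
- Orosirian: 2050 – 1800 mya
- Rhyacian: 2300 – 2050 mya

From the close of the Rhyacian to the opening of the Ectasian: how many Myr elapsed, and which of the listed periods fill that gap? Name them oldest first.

650 million years; Orosirian, Statherian, Calymmian

End of Rhyacian = 2050 Ma; start of Ectasian = 1400 Ma.
Gap = 2050 − 1400 = 650 Myr.
Periods wholly inside 2050–1400 Ma: Orosirian (2050–1800), Statherian (1800–1600), Calymmian (1600–1400).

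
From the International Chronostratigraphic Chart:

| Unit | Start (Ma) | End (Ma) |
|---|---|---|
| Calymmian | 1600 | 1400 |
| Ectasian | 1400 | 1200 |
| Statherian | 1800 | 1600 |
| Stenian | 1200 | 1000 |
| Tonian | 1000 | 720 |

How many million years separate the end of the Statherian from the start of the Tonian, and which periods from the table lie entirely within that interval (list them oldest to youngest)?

End of Statherian = 1600 Ma; start of Tonian = 1000 Ma.
Gap = 1600 − 1000 = 600 Myr.
Periods wholly inside 1600–1000 Ma: Calymmian (1600–1400), Ectasian (1400–1200), Stenian (1200–1000).

600 million years; Calymmian, Ectasian, Stenian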